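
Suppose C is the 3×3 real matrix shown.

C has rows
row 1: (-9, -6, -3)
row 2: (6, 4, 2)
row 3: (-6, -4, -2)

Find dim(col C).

1

Row reduce to echelon form.
R2 ← R2 + (2/3)·R1: [0, 0, 0]
R3 ← R3 − (2/3)·R1: [0, 0, 0]
Echelon form has 1 nonzero row, so rank(C) = 1.
The column space has dimension equal to the rank: 1.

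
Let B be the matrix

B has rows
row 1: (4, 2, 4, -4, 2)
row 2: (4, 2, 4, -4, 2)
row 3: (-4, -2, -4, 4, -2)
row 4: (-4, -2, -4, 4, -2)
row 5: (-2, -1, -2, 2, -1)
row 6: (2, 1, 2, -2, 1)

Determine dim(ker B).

Row reduce to echelon form.
R2 ← R2 − R1: [0, 0, 0, 0, 0]
R3 ← R3 + R1: [0, 0, 0, 0, 0]
R4 ← R4 + R1: [0, 0, 0, 0, 0]
R5 ← R5 + (1/2)·R1: [0, 0, 0, 0, 0]
R6 ← R6 − (1/2)·R1: [0, 0, 0, 0, 0]
1 nonzero row, so rank(B) = 1.
B has 5 columns; by rank–nullity, nullity = 5 − 1 = 4.

4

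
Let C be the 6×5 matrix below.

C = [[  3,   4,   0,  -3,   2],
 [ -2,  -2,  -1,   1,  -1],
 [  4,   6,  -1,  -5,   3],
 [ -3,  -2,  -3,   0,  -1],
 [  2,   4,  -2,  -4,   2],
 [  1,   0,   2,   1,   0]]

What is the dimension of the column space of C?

Row reduce to echelon form.
R2 ← R2 + (2/3)·R1: [0, 2/3, -1, -1, 1/3]
R3 ← R3 − (4/3)·R1: [0, 2/3, -1, -1, 1/3]
R4 ← R4 + R1: [0, 2, -3, -3, 1]
R5 ← R5 − (2/3)·R1: [0, 4/3, -2, -2, 2/3]
R6 ← R6 − (1/3)·R1: [0, -4/3, 2, 2, -2/3]
R3 ← R3 − R2: [0, 0, 0, 0, 0]
R4 ← R4 − (3)·R2: [0, 0, 0, 0, 0]
R5 ← R5 − (2)·R2: [0, 0, 0, 0, 0]
R6 ← R6 + (2)·R2: [0, 0, 0, 0, 0]
Echelon form has 2 nonzero rows, so rank(C) = 2.
The column space has dimension equal to the rank: 2.

2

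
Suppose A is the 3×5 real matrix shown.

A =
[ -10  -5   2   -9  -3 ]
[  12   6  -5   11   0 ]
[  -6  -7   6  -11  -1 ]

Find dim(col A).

Row reduce to echelon form.
R2 ← R2 + (6/5)·R1: [0, 0, -13/5, 1/5, -18/5]
R3 ← R3 − (3/5)·R1: [0, -4, 24/5, -28/5, 4/5]
Swap R2 ↔ R3
Echelon form has 3 nonzero rows, so rank(A) = 3.
The column space has dimension equal to the rank: 3.

3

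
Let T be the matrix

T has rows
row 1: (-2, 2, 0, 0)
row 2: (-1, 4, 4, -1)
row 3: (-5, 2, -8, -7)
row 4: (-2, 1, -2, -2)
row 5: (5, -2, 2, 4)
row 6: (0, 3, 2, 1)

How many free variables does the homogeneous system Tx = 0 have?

0

Row reduce to echelon form.
R2 ← R2 − (1/2)·R1: [0, 3, 4, -1]
R3 ← R3 − (5/2)·R1: [0, -3, -8, -7]
R4 ← R4 − R1: [0, -1, -2, -2]
R5 ← R5 + (5/2)·R1: [0, 3, 2, 4]
R3 ← R3 + R2: [0, 0, -4, -8]
R4 ← R4 + (1/3)·R2: [0, 0, -2/3, -7/3]
R5 ← R5 − R2: [0, 0, -2, 5]
R6 ← R6 − R2: [0, 0, -2, 2]
R4 ← R4 − (1/6)·R3: [0, 0, 0, -1]
R5 ← R5 − (1/2)·R3: [0, 0, 0, 9]
R6 ← R6 − (1/2)·R3: [0, 0, 0, 6]
R5 ← R5 + (9)·R4: [0, 0, 0, 0]
R6 ← R6 + (6)·R4: [0, 0, 0, 0]
4 nonzero rows, so rank(T) = 4.
T has 4 columns; by rank–nullity, nullity = 4 − 4 = 0.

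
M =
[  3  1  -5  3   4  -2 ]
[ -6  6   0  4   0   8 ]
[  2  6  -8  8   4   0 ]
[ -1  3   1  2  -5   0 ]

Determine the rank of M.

3

Row reduce to echelon form.
R2 ← R2 + (2)·R1: [0, 8, -10, 10, 8, 4]
R3 ← R3 − (2/3)·R1: [0, 16/3, -14/3, 6, 4/3, 4/3]
R4 ← R4 + (1/3)·R1: [0, 10/3, -2/3, 3, -11/3, -2/3]
R3 ← R3 − (2/3)·R2: [0, 0, 2, -2/3, -4, -4/3]
R4 ← R4 − (5/12)·R2: [0, 0, 7/2, -7/6, -7, -7/3]
R4 ← R4 − (7/4)·R3: [0, 0, 0, 0, 0, 0]
Echelon form has 3 nonzero rows, so rank(M) = 3.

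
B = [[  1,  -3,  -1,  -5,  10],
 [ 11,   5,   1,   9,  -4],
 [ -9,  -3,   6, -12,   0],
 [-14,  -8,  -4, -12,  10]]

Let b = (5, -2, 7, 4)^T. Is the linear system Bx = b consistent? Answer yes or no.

Row reduce the augmented matrix [B | b].
R2 ← R2 − (11)·R1: [0, 38, 12, 64, -114, -57]
R3 ← R3 + (9)·R1: [0, -30, -3, -57, 90, 52]
R4 ← R4 + (14)·R1: [0, -50, -18, -82, 150, 74]
R3 ← R3 + (15/19)·R2: [0, 0, 123/19, -123/19, 0, 7]
R4 ← R4 + (25/19)·R2: [0, 0, -42/19, 42/19, 0, -1]
R4 ← R4 + (14/41)·R3: [0, 0, 0, 0, 0, 57/41]
The echelon form has 4 nonzero rows; the last pivot sits in the augmented column, so rank(B) = 3 but rank([B|b]) = 4.
Since the ranks differ, the system is inconsistent.

no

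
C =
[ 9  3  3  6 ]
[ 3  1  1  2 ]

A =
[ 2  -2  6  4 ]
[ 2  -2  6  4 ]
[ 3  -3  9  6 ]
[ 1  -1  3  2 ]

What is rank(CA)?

First compute CA:
[[ 39, -39, 117,  78],
 [ 13, -13,  39,  26]]
Now row reduce the product.
R2 ← R2 − (1/3)·R1: [0, 0, 0, 0]
1 nonzero row, so rank(CA) = 1.

1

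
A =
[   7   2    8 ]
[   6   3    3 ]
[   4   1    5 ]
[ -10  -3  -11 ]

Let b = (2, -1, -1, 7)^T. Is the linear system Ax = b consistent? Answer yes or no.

Row reduce the augmented matrix [A | b].
R2 ← R2 − (6/7)·R1: [0, 9/7, -27/7, -19/7]
R3 ← R3 − (4/7)·R1: [0, -1/7, 3/7, -15/7]
R4 ← R4 + (10/7)·R1: [0, -1/7, 3/7, 69/7]
R3 ← R3 + (1/9)·R2: [0, 0, 0, -22/9]
R4 ← R4 + (1/9)·R2: [0, 0, 0, 86/9]
R4 ← R4 + (43/11)·R3: [0, 0, 0, 0]
The echelon form has 3 nonzero rows; the last pivot sits in the augmented column, so rank(A) = 2 but rank([A|b]) = 3.
Since the ranks differ, the system is inconsistent.

no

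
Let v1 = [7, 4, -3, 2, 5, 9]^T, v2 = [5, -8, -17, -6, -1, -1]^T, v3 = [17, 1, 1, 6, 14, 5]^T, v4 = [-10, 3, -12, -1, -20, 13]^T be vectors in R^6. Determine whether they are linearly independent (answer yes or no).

Form the matrix with these vectors as rows and row reduce.
R2 ← R2 − (5/7)·R1: [0, -76/7, -104/7, -52/7, -32/7, -52/7]
R3 ← R3 − (17/7)·R1: [0, -61/7, 58/7, 8/7, 13/7, -118/7]
R4 ← R4 + (10/7)·R1: [0, 61/7, -114/7, 13/7, -90/7, 181/7]
R3 ← R3 − (61/76)·R2: [0, 0, 384/19, 135/19, 105/19, -207/19]
R4 ← R4 + (61/76)·R2: [0, 0, -536/19, -78/19, -314/19, 378/19]
R4 ← R4 + (67/48)·R3: [0, 0, 0, 93/16, -141/16, 75/16]
4 nonzero rows, so the 4 vectors span a space of dimension 4.
Since 4 = 4, the vectors are linearly independent.

yes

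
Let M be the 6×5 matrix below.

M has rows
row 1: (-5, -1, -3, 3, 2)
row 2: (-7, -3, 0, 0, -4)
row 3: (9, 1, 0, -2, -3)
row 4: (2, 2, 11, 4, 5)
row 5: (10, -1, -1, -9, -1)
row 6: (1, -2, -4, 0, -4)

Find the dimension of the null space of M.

0

Row reduce to echelon form.
R2 ← R2 − (7/5)·R1: [0, -8/5, 21/5, -21/5, -34/5]
R3 ← R3 + (9/5)·R1: [0, -4/5, -27/5, 17/5, 3/5]
R4 ← R4 + (2/5)·R1: [0, 8/5, 49/5, 26/5, 29/5]
R5 ← R5 + (2)·R1: [0, -3, -7, -3, 3]
R6 ← R6 + (1/5)·R1: [0, -11/5, -23/5, 3/5, -18/5]
R3 ← R3 − (1/2)·R2: [0, 0, -15/2, 11/2, 4]
R4 ← R4 + R2: [0, 0, 14, 1, -1]
R5 ← R5 − (15/8)·R2: [0, 0, -119/8, 39/8, 63/4]
R6 ← R6 − (11/8)·R2: [0, 0, -83/8, 51/8, 23/4]
R4 ← R4 + (28/15)·R3: [0, 0, 0, 169/15, 97/15]
R5 ← R5 − (119/60)·R3: [0, 0, 0, -181/30, 469/60]
R6 ← R6 − (83/60)·R3: [0, 0, 0, -37/30, 13/60]
R5 ← R5 + (181/338)·R4: [0, 0, 0, 0, 7625/676]
R6 ← R6 + (37/338)·R4: [0, 0, 0, 0, 625/676]
R6 ← R6 − (5/61)·R5: [0, 0, 0, 0, 0]
5 nonzero rows, so rank(M) = 5.
M has 5 columns; by rank–nullity, nullity = 5 − 5 = 0.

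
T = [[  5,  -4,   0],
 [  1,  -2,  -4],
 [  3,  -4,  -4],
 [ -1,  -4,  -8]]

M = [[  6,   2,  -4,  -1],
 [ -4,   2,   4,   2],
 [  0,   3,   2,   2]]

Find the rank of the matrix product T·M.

First compute TM:
[[ 46,   2, -36, -13],
 [ 14, -14, -20, -13],
 [ 34, -14, -36, -19],
 [ 10, -34, -28, -23]]
Now row reduce the product.
R2 ← R2 − (7/23)·R1: [0, -336/23, -208/23, -208/23]
R3 ← R3 − (17/23)·R1: [0, -356/23, -216/23, -216/23]
R4 ← R4 − (5/23)·R1: [0, -792/23, -464/23, -464/23]
R3 ← R3 − (89/84)·R2: [0, 0, 4/21, 4/21]
R4 ← R4 − (33/14)·R2: [0, 0, 8/7, 8/7]
R4 ← R4 − (6)·R3: [0, 0, 0, 0]
3 nonzero rows, so rank(TM) = 3.

3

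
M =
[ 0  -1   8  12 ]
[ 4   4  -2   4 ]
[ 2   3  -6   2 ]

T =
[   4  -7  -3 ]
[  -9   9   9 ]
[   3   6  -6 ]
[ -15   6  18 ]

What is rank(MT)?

First compute MT:
[[-147, 111, 159],
 [-86,  20, 108],
 [-67, -11,  93]]
Now row reduce the product.
R2 ← R2 − (86/147)·R1: [0, -2202/49, 734/49]
R3 ← R3 − (67/147)·R1: [0, -3018/49, 1006/49]
R3 ← R3 − (503/367)·R2: [0, 0, 0]
2 nonzero rows, so rank(MT) = 2.

2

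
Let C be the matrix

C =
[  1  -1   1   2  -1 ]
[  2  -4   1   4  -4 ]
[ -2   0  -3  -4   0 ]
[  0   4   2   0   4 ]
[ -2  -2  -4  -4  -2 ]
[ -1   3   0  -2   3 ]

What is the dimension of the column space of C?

2

Row reduce to echelon form.
R2 ← R2 − (2)·R1: [0, -2, -1, 0, -2]
R3 ← R3 + (2)·R1: [0, -2, -1, 0, -2]
R5 ← R5 + (2)·R1: [0, -4, -2, 0, -4]
R6 ← R6 + R1: [0, 2, 1, 0, 2]
R3 ← R3 − R2: [0, 0, 0, 0, 0]
R4 ← R4 + (2)·R2: [0, 0, 0, 0, 0]
R5 ← R5 − (2)·R2: [0, 0, 0, 0, 0]
R6 ← R6 + R2: [0, 0, 0, 0, 0]
Echelon form has 2 nonzero rows, so rank(C) = 2.
The column space has dimension equal to the rank: 2.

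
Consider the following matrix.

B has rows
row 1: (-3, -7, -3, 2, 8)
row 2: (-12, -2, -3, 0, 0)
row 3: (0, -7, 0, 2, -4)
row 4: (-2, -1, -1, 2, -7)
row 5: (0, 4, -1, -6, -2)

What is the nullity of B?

0

Row reduce to echelon form.
R2 ← R2 − (4)·R1: [0, 26, 9, -8, -32]
R4 ← R4 − (2/3)·R1: [0, 11/3, 1, 2/3, -37/3]
R3 ← R3 + (7/26)·R2: [0, 0, 63/26, -2/13, -164/13]
R4 ← R4 − (11/78)·R2: [0, 0, -7/26, 70/39, -305/39]
R5 ← R5 − (2/13)·R2: [0, 0, -31/13, -62/13, 38/13]
R4 ← R4 + (1/9)·R3: [0, 0, 0, 16/9, -83/9]
R5 ← R5 + (62/63)·R3: [0, 0, 0, -310/63, -598/63]
R5 ← R5 + (155/56)·R4: [0, 0, 0, 0, -1961/56]
5 nonzero rows, so rank(B) = 5.
B has 5 columns; by rank–nullity, nullity = 5 − 5 = 0.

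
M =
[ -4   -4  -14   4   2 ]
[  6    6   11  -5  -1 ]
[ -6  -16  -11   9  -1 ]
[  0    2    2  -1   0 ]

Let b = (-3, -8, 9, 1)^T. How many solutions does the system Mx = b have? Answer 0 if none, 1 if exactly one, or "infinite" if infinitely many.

0

Row reduce the augmented matrix [M | b].
R2 ← R2 + (3/2)·R1: [0, 0, -10, 1, 2, -25/2]
R3 ← R3 − (3/2)·R1: [0, -10, 10, 3, -4, 27/2]
Swap R2 ↔ R3
R4 ← R4 + (1/5)·R2: [0, 0, 4, -2/5, -4/5, 37/10]
R4 ← R4 + (2/5)·R3: [0, 0, 0, 0, 0, -13/10]
The echelon form has 4 nonzero rows; the last pivot sits in the augmented column, so rank(M) = 3 but rank([M|b]) = 4.
Since the ranks differ, the system is inconsistent.
It has no solutions.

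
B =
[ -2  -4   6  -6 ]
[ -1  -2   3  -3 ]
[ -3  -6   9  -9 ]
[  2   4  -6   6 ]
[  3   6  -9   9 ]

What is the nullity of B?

3

Row reduce to echelon form.
R2 ← R2 − (1/2)·R1: [0, 0, 0, 0]
R3 ← R3 − (3/2)·R1: [0, 0, 0, 0]
R4 ← R4 + R1: [0, 0, 0, 0]
R5 ← R5 + (3/2)·R1: [0, 0, 0, 0]
1 nonzero row, so rank(B) = 1.
B has 4 columns; by rank–nullity, nullity = 4 − 1 = 3.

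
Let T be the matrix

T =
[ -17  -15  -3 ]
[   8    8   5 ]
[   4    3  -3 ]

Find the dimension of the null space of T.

0

Row reduce to echelon form.
R2 ← R2 + (8/17)·R1: [0, 16/17, 61/17]
R3 ← R3 + (4/17)·R1: [0, -9/17, -63/17]
R3 ← R3 + (9/16)·R2: [0, 0, -27/16]
3 nonzero rows, so rank(T) = 3.
T has 3 columns; by rank–nullity, nullity = 3 − 3 = 0.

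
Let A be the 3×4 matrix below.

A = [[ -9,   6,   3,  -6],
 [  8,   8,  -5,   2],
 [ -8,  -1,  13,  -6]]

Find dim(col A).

3

Row reduce to echelon form.
R2 ← R2 + (8/9)·R1: [0, 40/3, -7/3, -10/3]
R3 ← R3 − (8/9)·R1: [0, -19/3, 31/3, -2/3]
R3 ← R3 + (19/40)·R2: [0, 0, 369/40, -9/4]
Echelon form has 3 nonzero rows, so rank(A) = 3.
The column space has dimension equal to the rank: 3.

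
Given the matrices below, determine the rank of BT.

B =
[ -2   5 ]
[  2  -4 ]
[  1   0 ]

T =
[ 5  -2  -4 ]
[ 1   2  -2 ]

2

First compute BT:
[[ -5,  14,  -2],
 [  6, -12,   0],
 [  5,  -2,  -4]]
Now row reduce the product.
R2 ← R2 + (6/5)·R1: [0, 24/5, -12/5]
R3 ← R3 + R1: [0, 12, -6]
R3 ← R3 − (5/2)·R2: [0, 0, 0]
2 nonzero rows, so rank(BT) = 2.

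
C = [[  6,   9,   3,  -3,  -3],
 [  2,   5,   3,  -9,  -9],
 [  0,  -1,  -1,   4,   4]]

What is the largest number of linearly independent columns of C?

2

Row reduce to echelon form.
R2 ← R2 − (1/3)·R1: [0, 2, 2, -8, -8]
R3 ← R3 + (1/2)·R2: [0, 0, 0, 0, 0]
Echelon form has 2 nonzero rows, so rank(C) = 2.
The rank gives the maximum number of linearly independent columns: 2.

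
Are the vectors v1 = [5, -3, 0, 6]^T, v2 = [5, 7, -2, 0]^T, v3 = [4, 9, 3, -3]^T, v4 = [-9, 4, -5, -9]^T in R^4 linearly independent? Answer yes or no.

no

Form the matrix with these vectors as rows and row reduce.
R2 ← R2 − R1: [0, 10, -2, -6]
R3 ← R3 − (4/5)·R1: [0, 57/5, 3, -39/5]
R4 ← R4 + (9/5)·R1: [0, -7/5, -5, 9/5]
R3 ← R3 − (57/50)·R2: [0, 0, 132/25, -24/25]
R4 ← R4 + (7/50)·R2: [0, 0, -132/25, 24/25]
R4 ← R4 + R3: [0, 0, 0, 0]
3 nonzero rows, so the 4 vectors span a space of dimension 3.
Since 3 < 4, the vectors are linearly dependent.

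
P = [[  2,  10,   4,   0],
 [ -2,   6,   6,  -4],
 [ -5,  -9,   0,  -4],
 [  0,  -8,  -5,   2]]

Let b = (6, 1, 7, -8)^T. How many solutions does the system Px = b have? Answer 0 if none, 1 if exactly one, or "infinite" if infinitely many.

0

Row reduce the augmented matrix [P | b].
R2 ← R2 + R1: [0, 16, 10, -4, 7]
R3 ← R3 + (5/2)·R1: [0, 16, 10, -4, 22]
R3 ← R3 − R2: [0, 0, 0, 0, 15]
R4 ← R4 + (1/2)·R2: [0, 0, 0, 0, -9/2]
R4 ← R4 + (3/10)·R3: [0, 0, 0, 0, 0]
The echelon form has 3 nonzero rows; the last pivot sits in the augmented column, so rank(P) = 2 but rank([P|b]) = 3.
Since the ranks differ, the system is inconsistent.
It has no solutions.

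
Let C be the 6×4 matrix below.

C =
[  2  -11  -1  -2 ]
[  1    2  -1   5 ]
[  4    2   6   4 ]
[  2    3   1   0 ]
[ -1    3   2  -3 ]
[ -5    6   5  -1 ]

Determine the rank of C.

Row reduce to echelon form.
R2 ← R2 − (1/2)·R1: [0, 15/2, -1/2, 6]
R3 ← R3 − (2)·R1: [0, 24, 8, 8]
R4 ← R4 − R1: [0, 14, 2, 2]
R5 ← R5 + (1/2)·R1: [0, -5/2, 3/2, -4]
R6 ← R6 + (5/2)·R1: [0, -43/2, 5/2, -6]
R3 ← R3 − (16/5)·R2: [0, 0, 48/5, -56/5]
R4 ← R4 − (28/15)·R2: [0, 0, 44/15, -46/5]
R5 ← R5 + (1/3)·R2: [0, 0, 4/3, -2]
R6 ← R6 + (43/15)·R2: [0, 0, 16/15, 56/5]
R4 ← R4 − (11/36)·R3: [0, 0, 0, -52/9]
R5 ← R5 − (5/36)·R3: [0, 0, 0, -4/9]
R6 ← R6 − (1/9)·R3: [0, 0, 0, 112/9]
R5 ← R5 − (1/13)·R4: [0, 0, 0, 0]
R6 ← R6 + (28/13)·R4: [0, 0, 0, 0]
Echelon form has 4 nonzero rows, so rank(C) = 4.

4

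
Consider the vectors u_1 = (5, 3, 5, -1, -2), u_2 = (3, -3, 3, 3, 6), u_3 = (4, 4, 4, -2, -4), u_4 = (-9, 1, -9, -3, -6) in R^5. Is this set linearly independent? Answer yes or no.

no

Form the matrix with these vectors as rows and row reduce.
R2 ← R2 − (3/5)·R1: [0, -24/5, 0, 18/5, 36/5]
R3 ← R3 − (4/5)·R1: [0, 8/5, 0, -6/5, -12/5]
R4 ← R4 + (9/5)·R1: [0, 32/5, 0, -24/5, -48/5]
R3 ← R3 + (1/3)·R2: [0, 0, 0, 0, 0]
R4 ← R4 + (4/3)·R2: [0, 0, 0, 0, 0]
2 nonzero rows, so the 4 vectors span a space of dimension 2.
Since 2 < 4, the vectors are linearly dependent.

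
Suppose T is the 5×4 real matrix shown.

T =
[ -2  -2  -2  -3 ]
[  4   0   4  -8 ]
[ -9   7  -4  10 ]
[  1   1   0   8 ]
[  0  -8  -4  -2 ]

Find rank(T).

Row reduce to echelon form.
R2 ← R2 + (2)·R1: [0, -4, 0, -14]
R3 ← R3 − (9/2)·R1: [0, 16, 5, 47/2]
R4 ← R4 + (1/2)·R1: [0, 0, -1, 13/2]
R3 ← R3 + (4)·R2: [0, 0, 5, -65/2]
R5 ← R5 − (2)·R2: [0, 0, -4, 26]
R4 ← R4 + (1/5)·R3: [0, 0, 0, 0]
R5 ← R5 + (4/5)·R3: [0, 0, 0, 0]
Echelon form has 3 nonzero rows, so rank(T) = 3.

3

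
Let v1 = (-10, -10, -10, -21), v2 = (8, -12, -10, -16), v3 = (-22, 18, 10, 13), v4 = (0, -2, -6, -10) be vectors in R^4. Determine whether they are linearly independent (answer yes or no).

Form the matrix with these vectors as rows and row reduce.
R2 ← R2 + (4/5)·R1: [0, -20, -18, -164/5]
R3 ← R3 − (11/5)·R1: [0, 40, 32, 296/5]
R3 ← R3 + (2)·R2: [0, 0, -4, -32/5]
R4 ← R4 − (1/10)·R2: [0, 0, -21/5, -168/25]
R4 ← R4 − (21/20)·R3: [0, 0, 0, 0]
3 nonzero rows, so the 4 vectors span a space of dimension 3.
Since 3 < 4, the vectors are linearly dependent.

no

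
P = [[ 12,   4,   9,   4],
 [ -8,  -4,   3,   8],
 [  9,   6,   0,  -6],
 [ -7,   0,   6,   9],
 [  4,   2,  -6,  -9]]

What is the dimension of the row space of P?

3

Row reduce to echelon form.
R2 ← R2 + (2/3)·R1: [0, -4/3, 9, 32/3]
R3 ← R3 − (3/4)·R1: [0, 3, -27/4, -9]
R4 ← R4 + (7/12)·R1: [0, 7/3, 45/4, 34/3]
R5 ← R5 − (1/3)·R1: [0, 2/3, -9, -31/3]
R3 ← R3 + (9/4)·R2: [0, 0, 27/2, 15]
R4 ← R4 + (7/4)·R2: [0, 0, 27, 30]
R5 ← R5 + (1/2)·R2: [0, 0, -9/2, -5]
R4 ← R4 − (2)·R3: [0, 0, 0, 0]
R5 ← R5 + (1/3)·R3: [0, 0, 0, 0]
Echelon form has 3 nonzero rows, so rank(P) = 3.
The row space has dimension equal to the rank: 3.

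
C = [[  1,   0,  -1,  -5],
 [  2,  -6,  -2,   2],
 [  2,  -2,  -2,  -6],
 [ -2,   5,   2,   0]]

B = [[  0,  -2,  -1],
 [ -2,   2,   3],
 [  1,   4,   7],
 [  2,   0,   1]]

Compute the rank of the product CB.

First compute CB:
[[-11,  -6, -13],
 [ 14, -24, -32],
 [-10, -16, -28],
 [ -8,  22,  31]]
Now row reduce the product.
R2 ← R2 + (14/11)·R1: [0, -348/11, -534/11]
R3 ← R3 − (10/11)·R1: [0, -116/11, -178/11]
R4 ← R4 − (8/11)·R1: [0, 290/11, 445/11]
R3 ← R3 − (1/3)·R2: [0, 0, 0]
R4 ← R4 + (5/6)·R2: [0, 0, 0]
2 nonzero rows, so rank(CB) = 2.

2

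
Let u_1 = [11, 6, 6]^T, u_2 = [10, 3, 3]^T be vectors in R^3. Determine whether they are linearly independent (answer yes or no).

Form the matrix with these vectors as rows and row reduce.
R2 ← R2 − (10/11)·R1: [0, -27/11, -27/11]
2 nonzero rows, so the 2 vectors span a space of dimension 2.
Since 2 = 2, the vectors are linearly independent.

yes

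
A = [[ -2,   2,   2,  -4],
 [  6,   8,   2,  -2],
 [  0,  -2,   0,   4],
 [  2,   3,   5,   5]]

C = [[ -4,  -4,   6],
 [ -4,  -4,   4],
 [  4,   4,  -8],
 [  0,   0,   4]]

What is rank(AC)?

2

First compute AC:
[[  8,   8, -36],
 [-48, -48,  44],
 [  8,   8,   8],
 [  0,   0,   4]]
Now row reduce the product.
R2 ← R2 + (6)·R1: [0, 0, -172]
R3 ← R3 − R1: [0, 0, 44]
R3 ← R3 + (11/43)·R2: [0, 0, 0]
R4 ← R4 + (1/43)·R2: [0, 0, 0]
2 nonzero rows, so rank(AC) = 2.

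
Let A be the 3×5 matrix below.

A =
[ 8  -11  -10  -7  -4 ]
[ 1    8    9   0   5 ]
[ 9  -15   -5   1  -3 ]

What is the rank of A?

Row reduce to echelon form.
R2 ← R2 − (1/8)·R1: [0, 75/8, 41/4, 7/8, 11/2]
R3 ← R3 − (9/8)·R1: [0, -21/8, 25/4, 71/8, 3/2]
R3 ← R3 + (7/25)·R2: [0, 0, 228/25, 228/25, 76/25]
Echelon form has 3 nonzero rows, so rank(A) = 3.

3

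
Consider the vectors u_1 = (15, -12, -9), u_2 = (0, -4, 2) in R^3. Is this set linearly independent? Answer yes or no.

yes

Form the matrix with these vectors as rows and row reduce.
2 nonzero rows, so the 2 vectors span a space of dimension 2.
Since 2 = 2, the vectors are linearly independent.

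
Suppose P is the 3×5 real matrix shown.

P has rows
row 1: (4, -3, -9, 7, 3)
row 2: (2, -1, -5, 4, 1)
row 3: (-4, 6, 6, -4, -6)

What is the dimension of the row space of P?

Row reduce to echelon form.
R2 ← R2 − (1/2)·R1: [0, 1/2, -1/2, 1/2, -1/2]
R3 ← R3 + R1: [0, 3, -3, 3, -3]
R3 ← R3 − (6)·R2: [0, 0, 0, 0, 0]
Echelon form has 2 nonzero rows, so rank(P) = 2.
The row space has dimension equal to the rank: 2.

2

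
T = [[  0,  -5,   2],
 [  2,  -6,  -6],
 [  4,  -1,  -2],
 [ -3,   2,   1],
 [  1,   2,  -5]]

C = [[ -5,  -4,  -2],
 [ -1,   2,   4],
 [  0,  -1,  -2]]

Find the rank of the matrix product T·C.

First compute TC:
[[  5, -12, -24],
 [ -4, -14, -16],
 [-19, -16,  -8],
 [ 13,  15,  12],
 [ -7,   5,  16]]
Now row reduce the product.
R2 ← R2 + (4/5)·R1: [0, -118/5, -176/5]
R3 ← R3 + (19/5)·R1: [0, -308/5, -496/5]
R4 ← R4 − (13/5)·R1: [0, 231/5, 372/5]
R5 ← R5 + (7/5)·R1: [0, -59/5, -88/5]
R3 ← R3 − (154/59)·R2: [0, 0, -432/59]
R4 ← R4 + (231/118)·R2: [0, 0, 324/59]
R5 ← R5 − (1/2)·R2: [0, 0, 0]
R4 ← R4 + (3/4)·R3: [0, 0, 0]
3 nonzero rows, so rank(TC) = 3.

3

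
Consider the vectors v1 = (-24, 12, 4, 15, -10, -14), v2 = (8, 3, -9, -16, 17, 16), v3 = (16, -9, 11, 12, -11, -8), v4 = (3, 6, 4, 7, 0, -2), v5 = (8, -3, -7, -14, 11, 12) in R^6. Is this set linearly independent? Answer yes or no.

no

Form the matrix with these vectors as rows and row reduce.
R2 ← R2 + (1/3)·R1: [0, 7, -23/3, -11, 41/3, 34/3]
R3 ← R3 + (2/3)·R1: [0, -1, 41/3, 22, -53/3, -52/3]
R4 ← R4 + (1/8)·R1: [0, 15/2, 9/2, 71/8, -5/4, -15/4]
R5 ← R5 + (1/3)·R1: [0, 1, -17/3, -9, 23/3, 22/3]
R3 ← R3 + (1/7)·R2: [0, 0, 88/7, 143/7, -110/7, -110/7]
R4 ← R4 − (15/14)·R2: [0, 0, 89/7, 1157/56, -445/28, -445/28]
R5 ← R5 − (1/7)·R2: [0, 0, -32/7, -52/7, 40/7, 40/7]
R4 ← R4 − (89/88)·R3: [0, 0, 0, 0, 0, 0]
R5 ← R5 + (4/11)·R3: [0, 0, 0, 0, 0, 0]
3 nonzero rows, so the 5 vectors span a space of dimension 3.
Since 3 < 5, the vectors are linearly dependent.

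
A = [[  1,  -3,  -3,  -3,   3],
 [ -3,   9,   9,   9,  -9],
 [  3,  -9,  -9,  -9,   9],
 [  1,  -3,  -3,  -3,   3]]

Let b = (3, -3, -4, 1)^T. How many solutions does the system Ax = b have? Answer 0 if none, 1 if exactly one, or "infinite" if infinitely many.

0

Row reduce the augmented matrix [A | b].
R2 ← R2 + (3)·R1: [0, 0, 0, 0, 0, 6]
R3 ← R3 − (3)·R1: [0, 0, 0, 0, 0, -13]
R4 ← R4 − R1: [0, 0, 0, 0, 0, -2]
R3 ← R3 + (13/6)·R2: [0, 0, 0, 0, 0, 0]
R4 ← R4 + (1/3)·R2: [0, 0, 0, 0, 0, 0]
The echelon form has 2 nonzero rows; the last pivot sits in the augmented column, so rank(A) = 1 but rank([A|b]) = 2.
Since the ranks differ, the system is inconsistent.
It has no solutions.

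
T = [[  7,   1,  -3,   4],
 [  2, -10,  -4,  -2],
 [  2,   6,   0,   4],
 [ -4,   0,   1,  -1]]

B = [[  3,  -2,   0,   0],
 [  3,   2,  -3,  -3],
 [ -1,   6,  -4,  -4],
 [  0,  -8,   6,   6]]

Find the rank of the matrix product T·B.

2

First compute TB:
[[ 27, -62,  33,  33],
 [-20, -32,  34,  34],
 [ 24, -24,   6,   6],
 [-13,  22, -10, -10]]
Now row reduce the product.
R2 ← R2 + (20/27)·R1: [0, -2104/27, 526/9, 526/9]
R3 ← R3 − (8/9)·R1: [0, 280/9, -70/3, -70/3]
R4 ← R4 + (13/27)·R1: [0, -212/27, 53/9, 53/9]
R3 ← R3 + (105/263)·R2: [0, 0, 0, 0]
R4 ← R4 − (53/526)·R2: [0, 0, 0, 0]
2 nonzero rows, so rank(TB) = 2.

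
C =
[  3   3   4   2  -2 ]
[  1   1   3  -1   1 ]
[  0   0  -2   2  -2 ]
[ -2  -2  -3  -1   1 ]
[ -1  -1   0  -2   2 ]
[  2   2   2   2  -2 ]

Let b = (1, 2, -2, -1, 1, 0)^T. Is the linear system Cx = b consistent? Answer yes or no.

yes

Row reduce the augmented matrix [C | b].
R2 ← R2 − (1/3)·R1: [0, 0, 5/3, -5/3, 5/3, 5/3]
R4 ← R4 + (2/3)·R1: [0, 0, -1/3, 1/3, -1/3, -1/3]
R5 ← R5 + (1/3)·R1: [0, 0, 4/3, -4/3, 4/3, 4/3]
R6 ← R6 − (2/3)·R1: [0, 0, -2/3, 2/3, -2/3, -2/3]
R3 ← R3 + (6/5)·R2: [0, 0, 0, 0, 0, 0]
R4 ← R4 + (1/5)·R2: [0, 0, 0, 0, 0, 0]
R5 ← R5 − (4/5)·R2: [0, 0, 0, 0, 0, 0]
R6 ← R6 + (2/5)·R2: [0, 0, 0, 0, 0, 0]
The echelon form has 2 nonzero rows, and every pivot lies in the first 5 columns, so rank(C) = rank([C|b]) = 2.
The system is consistent.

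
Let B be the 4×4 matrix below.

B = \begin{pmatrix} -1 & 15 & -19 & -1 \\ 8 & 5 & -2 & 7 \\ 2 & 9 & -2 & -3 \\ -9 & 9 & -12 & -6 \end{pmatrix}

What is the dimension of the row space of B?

4

Row reduce to echelon form.
R2 ← R2 + (8)·R1: [0, 125, -154, -1]
R3 ← R3 + (2)·R1: [0, 39, -40, -5]
R4 ← R4 − (9)·R1: [0, -126, 159, 3]
R3 ← R3 − (39/125)·R2: [0, 0, 1006/125, -586/125]
R4 ← R4 + (126/125)·R2: [0, 0, 471/125, 249/125]
R4 ← R4 − (471/1006)·R3: [0, 0, 0, 2106/503]
Echelon form has 4 nonzero rows, so rank(B) = 4.
The row space has dimension equal to the rank: 4.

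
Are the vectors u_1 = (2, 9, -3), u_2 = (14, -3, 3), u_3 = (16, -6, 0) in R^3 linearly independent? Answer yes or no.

Form the matrix with these vectors as rows and row reduce.
R2 ← R2 − (7)·R1: [0, -66, 24]
R3 ← R3 − (8)·R1: [0, -78, 24]
R3 ← R3 − (13/11)·R2: [0, 0, -48/11]
3 nonzero rows, so the 3 vectors span a space of dimension 3.
Since 3 = 3, the vectors are linearly independent.

yes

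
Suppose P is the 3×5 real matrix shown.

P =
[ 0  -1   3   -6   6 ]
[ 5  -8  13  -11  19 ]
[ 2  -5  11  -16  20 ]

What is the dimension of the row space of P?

3

Row reduce to echelon form.
Swap R1 ↔ R2
R3 ← R3 − (2/5)·R1: [0, -9/5, 29/5, -58/5, 62/5]
R3 ← R3 − (9/5)·R2: [0, 0, 2/5, -4/5, 8/5]
Echelon form has 3 nonzero rows, so rank(P) = 3.
The row space has dimension equal to the rank: 3.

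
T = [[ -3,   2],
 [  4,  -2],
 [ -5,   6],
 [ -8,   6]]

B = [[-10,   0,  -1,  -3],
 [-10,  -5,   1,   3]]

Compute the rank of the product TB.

2

First compute TB:
[[ 10, -10,   5,  15],
 [-20,  10,  -6, -18],
 [-10, -30,  11,  33],
 [ 20, -30,  14,  42]]
Now row reduce the product.
R2 ← R2 + (2)·R1: [0, -10, 4, 12]
R3 ← R3 + R1: [0, -40, 16, 48]
R4 ← R4 − (2)·R1: [0, -10, 4, 12]
R3 ← R3 − (4)·R2: [0, 0, 0, 0]
R4 ← R4 − R2: [0, 0, 0, 0]
2 nonzero rows, so rank(TB) = 2.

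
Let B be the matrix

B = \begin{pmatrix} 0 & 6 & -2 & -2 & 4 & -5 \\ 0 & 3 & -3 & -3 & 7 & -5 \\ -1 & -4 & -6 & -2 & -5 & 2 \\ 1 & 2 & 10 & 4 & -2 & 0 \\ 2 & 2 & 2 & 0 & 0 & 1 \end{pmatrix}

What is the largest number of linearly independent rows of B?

Row reduce to echelon form.
Swap R1 ↔ R3
R4 ← R4 + R1: [0, -2, 4, 2, -7, 2]
R5 ← R5 + (2)·R1: [0, -6, -10, -4, -10, 5]
R3 ← R3 − (2)·R2: [0, 0, 4, 4, -10, 5]
R4 ← R4 + (2/3)·R2: [0, 0, 2, 0, -7/3, -4/3]
R5 ← R5 + (2)·R2: [0, 0, -16, -10, 4, -5]
R4 ← R4 − (1/2)·R3: [0, 0, 0, -2, 8/3, -23/6]
R5 ← R5 + (4)·R3: [0, 0, 0, 6, -36, 15]
R5 ← R5 + (3)·R4: [0, 0, 0, 0, -28, 7/2]
Echelon form has 5 nonzero rows, so rank(B) = 5.
The rank gives the maximum number of linearly independent rows: 5.

5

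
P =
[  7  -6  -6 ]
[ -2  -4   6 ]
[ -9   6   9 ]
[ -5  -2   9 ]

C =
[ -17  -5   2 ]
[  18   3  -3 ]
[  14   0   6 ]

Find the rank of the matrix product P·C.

First compute PC:
[[-311, -53,  -4],
 [ 46,  -2,  44],
 [387,  63,  18],
 [175,  19,  50]]
Now row reduce the product.
R2 ← R2 + (46/311)·R1: [0, -3060/311, 13500/311]
R3 ← R3 + (387/311)·R1: [0, -918/311, 4050/311]
R4 ← R4 + (175/311)·R1: [0, -3366/311, 14850/311]
R3 ← R3 − (3/10)·R2: [0, 0, 0]
R4 ← R4 − (11/10)·R2: [0, 0, 0]
2 nonzero rows, so rank(PC) = 2.

2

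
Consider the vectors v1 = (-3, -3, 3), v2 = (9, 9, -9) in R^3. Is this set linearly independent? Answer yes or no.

no

Form the matrix with these vectors as rows and row reduce.
R2 ← R2 + (3)·R1: [0, 0, 0]
1 nonzero row, so the 2 vectors span a space of dimension 1.
Since 1 < 2, the vectors are linearly dependent.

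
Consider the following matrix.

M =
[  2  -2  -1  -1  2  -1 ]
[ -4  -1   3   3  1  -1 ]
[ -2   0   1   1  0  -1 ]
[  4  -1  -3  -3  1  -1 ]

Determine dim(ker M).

Row reduce to echelon form.
R2 ← R2 + (2)·R1: [0, -5, 1, 1, 5, -3]
R3 ← R3 + R1: [0, -2, 0, 0, 2, -2]
R4 ← R4 − (2)·R1: [0, 3, -1, -1, -3, 1]
R3 ← R3 − (2/5)·R2: [0, 0, -2/5, -2/5, 0, -4/5]
R4 ← R4 + (3/5)·R2: [0, 0, -2/5, -2/5, 0, -4/5]
R4 ← R4 − R3: [0, 0, 0, 0, 0, 0]
3 nonzero rows, so rank(M) = 3.
M has 6 columns; by rank–nullity, nullity = 6 − 3 = 3.

3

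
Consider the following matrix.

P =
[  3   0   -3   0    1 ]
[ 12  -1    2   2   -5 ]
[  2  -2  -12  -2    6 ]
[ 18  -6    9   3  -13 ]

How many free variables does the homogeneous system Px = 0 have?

Row reduce to echelon form.
R2 ← R2 − (4)·R1: [0, -1, 14, 2, -9]
R3 ← R3 − (2/3)·R1: [0, -2, -10, -2, 16/3]
R4 ← R4 − (6)·R1: [0, -6, 27, 3, -19]
R3 ← R3 − (2)·R2: [0, 0, -38, -6, 70/3]
R4 ← R4 − (6)·R2: [0, 0, -57, -9, 35]
R4 ← R4 − (3/2)·R3: [0, 0, 0, 0, 0]
3 nonzero rows, so rank(P) = 3.
P has 5 columns; by rank–nullity, nullity = 5 − 3 = 2.

2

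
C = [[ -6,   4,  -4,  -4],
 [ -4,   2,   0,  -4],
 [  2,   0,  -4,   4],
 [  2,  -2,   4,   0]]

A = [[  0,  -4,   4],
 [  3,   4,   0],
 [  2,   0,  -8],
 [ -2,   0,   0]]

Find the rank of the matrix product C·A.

2

First compute CA:
[[ 12,  40,   8],
 [ 14,  24, -16],
 [-16,  -8,  40],
 [  2, -16, -24]]
Now row reduce the product.
R2 ← R2 − (7/6)·R1: [0, -68/3, -76/3]
R3 ← R3 + (4/3)·R1: [0, 136/3, 152/3]
R4 ← R4 − (1/6)·R1: [0, -68/3, -76/3]
R3 ← R3 + (2)·R2: [0, 0, 0]
R4 ← R4 − R2: [0, 0, 0]
2 nonzero rows, so rank(CA) = 2.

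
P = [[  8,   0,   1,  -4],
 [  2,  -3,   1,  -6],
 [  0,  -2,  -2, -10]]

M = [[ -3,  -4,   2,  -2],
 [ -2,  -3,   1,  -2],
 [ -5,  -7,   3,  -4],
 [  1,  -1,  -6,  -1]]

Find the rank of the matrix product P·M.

3

First compute PM:
[[-33, -35,  43, -16],
 [-11,   0,  40,   4],
 [  4,  30,  52,  22]]
Now row reduce the product.
R2 ← R2 − (1/3)·R1: [0, 35/3, 77/3, 28/3]
R3 ← R3 + (4/33)·R1: [0, 850/33, 1888/33, 662/33]
R3 ← R3 − (170/77)·R2: [0, 0, 6/11, -6/11]
3 nonzero rows, so rank(PM) = 3.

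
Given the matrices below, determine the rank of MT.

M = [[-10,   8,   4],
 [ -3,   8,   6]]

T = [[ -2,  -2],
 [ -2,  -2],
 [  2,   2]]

1

First compute MT:
[[ 12,  12],
 [  2,   2]]
Now row reduce the product.
R2 ← R2 − (1/6)·R1: [0, 0]
1 nonzero row, so rank(MT) = 1.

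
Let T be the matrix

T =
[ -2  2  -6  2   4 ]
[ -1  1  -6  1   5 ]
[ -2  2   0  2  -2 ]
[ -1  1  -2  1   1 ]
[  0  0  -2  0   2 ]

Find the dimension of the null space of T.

3

Row reduce to echelon form.
R2 ← R2 − (1/2)·R1: [0, 0, -3, 0, 3]
R3 ← R3 − R1: [0, 0, 6, 0, -6]
R4 ← R4 − (1/2)·R1: [0, 0, 1, 0, -1]
R3 ← R3 + (2)·R2: [0, 0, 0, 0, 0]
R4 ← R4 + (1/3)·R2: [0, 0, 0, 0, 0]
R5 ← R5 − (2/3)·R2: [0, 0, 0, 0, 0]
2 nonzero rows, so rank(T) = 2.
T has 5 columns; by rank–nullity, nullity = 5 − 2 = 3.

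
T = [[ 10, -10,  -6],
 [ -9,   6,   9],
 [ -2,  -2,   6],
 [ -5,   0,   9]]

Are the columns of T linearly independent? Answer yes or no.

no

Row reduce T to echelon form.
R2 ← R2 + (9/10)·R1: [0, -3, 18/5]
R3 ← R3 + (1/5)·R1: [0, -4, 24/5]
R4 ← R4 + (1/2)·R1: [0, -5, 6]
R3 ← R3 − (4/3)·R2: [0, 0, 0]
R4 ← R4 − (5/3)·R2: [0, 0, 0]
2 pivots among 3 columns.
Only 2 < 3 pivot columns, so the columns are linearly dependent.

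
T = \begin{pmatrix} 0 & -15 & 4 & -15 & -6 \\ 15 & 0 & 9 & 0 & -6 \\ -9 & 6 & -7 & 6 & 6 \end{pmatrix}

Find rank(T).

Row reduce to echelon form.
Swap R1 ↔ R2
R3 ← R3 + (3/5)·R1: [0, 6, -8/5, 6, 12/5]
R3 ← R3 + (2/5)·R2: [0, 0, 0, 0, 0]
Echelon form has 2 nonzero rows, so rank(T) = 2.

2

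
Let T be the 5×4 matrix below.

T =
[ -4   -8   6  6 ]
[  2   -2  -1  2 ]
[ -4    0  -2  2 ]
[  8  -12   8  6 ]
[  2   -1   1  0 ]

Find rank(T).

3

Row reduce to echelon form.
R2 ← R2 + (1/2)·R1: [0, -6, 2, 5]
R3 ← R3 − R1: [0, 8, -8, -4]
R4 ← R4 + (2)·R1: [0, -28, 20, 18]
R5 ← R5 + (1/2)·R1: [0, -5, 4, 3]
R3 ← R3 + (4/3)·R2: [0, 0, -16/3, 8/3]
R4 ← R4 − (14/3)·R2: [0, 0, 32/3, -16/3]
R5 ← R5 − (5/6)·R2: [0, 0, 7/3, -7/6]
R4 ← R4 + (2)·R3: [0, 0, 0, 0]
R5 ← R5 + (7/16)·R3: [0, 0, 0, 0]
Echelon form has 3 nonzero rows, so rank(T) = 3.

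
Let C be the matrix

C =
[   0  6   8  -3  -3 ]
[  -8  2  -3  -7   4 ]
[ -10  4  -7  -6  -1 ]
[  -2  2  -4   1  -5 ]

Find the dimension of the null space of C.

Row reduce to echelon form.
Swap R1 ↔ R2
R3 ← R3 − (5/4)·R1: [0, 3/2, -13/4, 11/4, -6]
R4 ← R4 − (1/4)·R1: [0, 3/2, -13/4, 11/4, -6]
R3 ← R3 − (1/4)·R2: [0, 0, -21/4, 7/2, -21/4]
R4 ← R4 − (1/4)·R2: [0, 0, -21/4, 7/2, -21/4]
R4 ← R4 − R3: [0, 0, 0, 0, 0]
3 nonzero rows, so rank(C) = 3.
C has 5 columns; by rank–nullity, nullity = 5 − 3 = 2.

2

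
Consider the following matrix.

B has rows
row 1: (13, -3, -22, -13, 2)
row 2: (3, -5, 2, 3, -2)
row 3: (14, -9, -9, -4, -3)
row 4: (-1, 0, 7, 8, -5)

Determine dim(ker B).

Row reduce to echelon form.
R2 ← R2 − (3/13)·R1: [0, -56/13, 92/13, 6, -32/13]
R3 ← R3 − (14/13)·R1: [0, -75/13, 191/13, 10, -67/13]
R4 ← R4 + (1/13)·R1: [0, -3/13, 69/13, 7, -63/13]
R3 ← R3 − (75/56)·R2: [0, 0, 73/14, 55/28, -13/7]
R4 ← R4 − (3/56)·R2: [0, 0, 69/14, 187/28, -33/7]
R4 ← R4 − (69/73)·R3: [0, 0, 0, 352/73, -216/73]
4 nonzero rows, so rank(B) = 4.
B has 5 columns; by rank–nullity, nullity = 5 − 4 = 1.

1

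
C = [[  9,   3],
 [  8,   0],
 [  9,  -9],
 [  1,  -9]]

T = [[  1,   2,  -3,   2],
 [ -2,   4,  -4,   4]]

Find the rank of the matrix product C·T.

2

First compute CT:
[[  3,  30, -39,  30],
 [  8,  16, -24,  16],
 [ 27, -18,   9, -18],
 [ 19, -34,  33, -34]]
Now row reduce the product.
R2 ← R2 − (8/3)·R1: [0, -64, 80, -64]
R3 ← R3 − (9)·R1: [0, -288, 360, -288]
R4 ← R4 − (19/3)·R1: [0, -224, 280, -224]
R3 ← R3 − (9/2)·R2: [0, 0, 0, 0]
R4 ← R4 − (7/2)·R2: [0, 0, 0, 0]
2 nonzero rows, so rank(CT) = 2.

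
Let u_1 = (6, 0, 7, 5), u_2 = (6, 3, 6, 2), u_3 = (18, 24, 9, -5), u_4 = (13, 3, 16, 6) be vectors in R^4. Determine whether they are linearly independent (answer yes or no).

Form the matrix with these vectors as rows and row reduce.
R2 ← R2 − R1: [0, 3, -1, -3]
R3 ← R3 − (3)·R1: [0, 24, -12, -20]
R4 ← R4 − (13/6)·R1: [0, 3, 5/6, -29/6]
R3 ← R3 − (8)·R2: [0, 0, -4, 4]
R4 ← R4 − R2: [0, 0, 11/6, -11/6]
R4 ← R4 + (11/24)·R3: [0, 0, 0, 0]
3 nonzero rows, so the 4 vectors span a space of dimension 3.
Since 3 < 4, the vectors are linearly dependent.

no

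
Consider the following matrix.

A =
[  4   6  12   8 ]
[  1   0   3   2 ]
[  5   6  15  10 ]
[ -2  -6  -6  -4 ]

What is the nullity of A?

2

Row reduce to echelon form.
R2 ← R2 − (1/4)·R1: [0, -3/2, 0, 0]
R3 ← R3 − (5/4)·R1: [0, -3/2, 0, 0]
R4 ← R4 + (1/2)·R1: [0, -3, 0, 0]
R3 ← R3 − R2: [0, 0, 0, 0]
R4 ← R4 − (2)·R2: [0, 0, 0, 0]
2 nonzero rows, so rank(A) = 2.
A has 4 columns; by rank–nullity, nullity = 4 − 2 = 2.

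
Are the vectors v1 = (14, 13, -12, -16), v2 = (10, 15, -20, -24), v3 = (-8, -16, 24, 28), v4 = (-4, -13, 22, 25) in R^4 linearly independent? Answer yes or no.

Form the matrix with these vectors as rows and row reduce.
R2 ← R2 − (5/7)·R1: [0, 40/7, -80/7, -88/7]
R3 ← R3 + (4/7)·R1: [0, -60/7, 120/7, 132/7]
R4 ← R4 + (2/7)·R1: [0, -65/7, 130/7, 143/7]
R3 ← R3 + (3/2)·R2: [0, 0, 0, 0]
R4 ← R4 + (13/8)·R2: [0, 0, 0, 0]
2 nonzero rows, so the 4 vectors span a space of dimension 2.
Since 2 < 4, the vectors are linearly dependent.

no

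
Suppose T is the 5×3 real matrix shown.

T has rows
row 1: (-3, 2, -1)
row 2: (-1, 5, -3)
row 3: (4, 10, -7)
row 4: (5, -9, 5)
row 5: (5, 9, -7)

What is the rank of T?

Row reduce to echelon form.
R2 ← R2 − (1/3)·R1: [0, 13/3, -8/3]
R3 ← R3 + (4/3)·R1: [0, 38/3, -25/3]
R4 ← R4 + (5/3)·R1: [0, -17/3, 10/3]
R5 ← R5 + (5/3)·R1: [0, 37/3, -26/3]
R3 ← R3 − (38/13)·R2: [0, 0, -7/13]
R4 ← R4 + (17/13)·R2: [0, 0, -2/13]
R5 ← R5 − (37/13)·R2: [0, 0, -14/13]
R4 ← R4 − (2/7)·R3: [0, 0, 0]
R5 ← R5 − (2)·R3: [0, 0, 0]
Echelon form has 3 nonzero rows, so rank(T) = 3.

3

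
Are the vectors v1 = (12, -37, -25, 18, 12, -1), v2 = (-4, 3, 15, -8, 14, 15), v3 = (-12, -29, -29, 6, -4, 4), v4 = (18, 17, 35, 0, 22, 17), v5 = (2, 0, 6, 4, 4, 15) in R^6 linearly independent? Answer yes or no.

no

Form the matrix with these vectors as rows and row reduce.
R2 ← R2 + (1/3)·R1: [0, -28/3, 20/3, -2, 18, 44/3]
R3 ← R3 + R1: [0, -66, -54, 24, 8, 3]
R4 ← R4 − (3/2)·R1: [0, 145/2, 145/2, -27, 4, 37/2]
R5 ← R5 − (1/6)·R1: [0, 37/6, 61/6, 1, 2, 91/6]
R3 ← R3 − (99/14)·R2: [0, 0, -708/7, 267/7, -835/7, -705/7]
R4 ← R4 + (435/56)·R2: [0, 0, 870/7, -1191/28, 4027/28, 927/7]
R5 ← R5 + (37/56)·R2: [0, 0, 102/7, -9/28, 389/28, 174/7]
R4 ← R4 + (145/118)·R3: [0, 0, 0, 1023/236, -651/236, 1023/118]
R5 ← R5 + (17/118)·R3: [0, 0, 0, 1221/236, -777/236, 1221/118]
R5 ← R5 − (37/31)·R4: [0, 0, 0, 0, 0, 0]
4 nonzero rows, so the 5 vectors span a space of dimension 4.
Since 4 < 5, the vectors are linearly dependent.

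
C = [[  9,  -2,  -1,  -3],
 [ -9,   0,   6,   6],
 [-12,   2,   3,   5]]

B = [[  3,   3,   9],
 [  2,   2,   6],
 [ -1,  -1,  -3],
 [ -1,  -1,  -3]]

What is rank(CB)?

1

First compute CB:
[[ 27,  27,  81],
 [-39, -39, -117],
 [-40, -40, -120]]
Now row reduce the product.
R2 ← R2 + (13/9)·R1: [0, 0, 0]
R3 ← R3 + (40/27)·R1: [0, 0, 0]
1 nonzero row, so rank(CB) = 1.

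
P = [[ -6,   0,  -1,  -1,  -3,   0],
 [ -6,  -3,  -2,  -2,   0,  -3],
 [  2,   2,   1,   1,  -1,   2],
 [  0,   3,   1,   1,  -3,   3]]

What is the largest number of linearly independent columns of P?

2

Row reduce to echelon form.
R2 ← R2 − R1: [0, -3, -1, -1, 3, -3]
R3 ← R3 + (1/3)·R1: [0, 2, 2/3, 2/3, -2, 2]
R3 ← R3 + (2/3)·R2: [0, 0, 0, 0, 0, 0]
R4 ← R4 + R2: [0, 0, 0, 0, 0, 0]
Echelon form has 2 nonzero rows, so rank(P) = 2.
The rank gives the maximum number of linearly independent columns: 2.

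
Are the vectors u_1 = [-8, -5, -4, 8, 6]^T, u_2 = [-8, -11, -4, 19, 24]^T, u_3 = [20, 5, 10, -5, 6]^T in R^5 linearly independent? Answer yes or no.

yes

Form the matrix with these vectors as rows and row reduce.
R2 ← R2 − R1: [0, -6, 0, 11, 18]
R3 ← R3 + (5/2)·R1: [0, -15/2, 0, 15, 21]
R3 ← R3 − (5/4)·R2: [0, 0, 0, 5/4, -3/2]
3 nonzero rows, so the 3 vectors span a space of dimension 3.
Since 3 = 3, the vectors are linearly independent.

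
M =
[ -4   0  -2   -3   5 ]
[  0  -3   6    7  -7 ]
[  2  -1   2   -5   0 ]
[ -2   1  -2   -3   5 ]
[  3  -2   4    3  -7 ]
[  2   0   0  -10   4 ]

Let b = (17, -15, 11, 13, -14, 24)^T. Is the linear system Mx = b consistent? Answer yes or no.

Row reduce the augmented matrix [M | b].
R3 ← R3 + (1/2)·R1: [0, -1, 1, -13/2, 5/2, 39/2]
R4 ← R4 − (1/2)·R1: [0, 1, -1, -3/2, 5/2, 9/2]
R5 ← R5 + (3/4)·R1: [0, -2, 5/2, 3/4, -13/4, -5/4]
R6 ← R6 + (1/2)·R1: [0, 0, -1, -23/2, 13/2, 65/2]
R3 ← R3 − (1/3)·R2: [0, 0, -1, -53/6, 29/6, 49/2]
R4 ← R4 + (1/3)·R2: [0, 0, 1, 5/6, 1/6, -1/2]
R5 ← R5 − (2/3)·R2: [0, 0, -3/2, -47/12, 17/12, 35/4]
R4 ← R4 + R3: [0, 0, 0, -8, 5, 24]
R5 ← R5 − (3/2)·R3: [0, 0, 0, 28/3, -35/6, -28]
R6 ← R6 − R3: [0, 0, 0, -8/3, 5/3, 8]
R5 ← R5 + (7/6)·R4: [0, 0, 0, 0, 0, 0]
R6 ← R6 − (1/3)·R4: [0, 0, 0, 0, 0, 0]
The echelon form has 4 nonzero rows, and every pivot lies in the first 5 columns, so rank(M) = rank([M|b]) = 4.
The system is consistent.

yes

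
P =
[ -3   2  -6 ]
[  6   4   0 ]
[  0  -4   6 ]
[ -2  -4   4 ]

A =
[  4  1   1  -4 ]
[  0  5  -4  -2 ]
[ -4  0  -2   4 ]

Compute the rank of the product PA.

First compute PA:
[[ 12,   7,   1, -16],
 [ 24,  26, -10, -32],
 [-24, -20,   4,  32],
 [-24, -22,   6,  32]]
Now row reduce the product.
R2 ← R2 − (2)·R1: [0, 12, -12, 0]
R3 ← R3 + (2)·R1: [0, -6, 6, 0]
R4 ← R4 + (2)·R1: [0, -8, 8, 0]
R3 ← R3 + (1/2)·R2: [0, 0, 0, 0]
R4 ← R4 + (2/3)·R2: [0, 0, 0, 0]
2 nonzero rows, so rank(PA) = 2.

2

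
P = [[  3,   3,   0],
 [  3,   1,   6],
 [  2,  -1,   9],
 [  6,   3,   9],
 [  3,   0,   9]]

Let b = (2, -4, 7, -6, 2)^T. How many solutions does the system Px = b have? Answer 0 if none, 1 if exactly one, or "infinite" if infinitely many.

0

Row reduce the augmented matrix [P | b].
R2 ← R2 − R1: [0, -2, 6, -6]
R3 ← R3 − (2/3)·R1: [0, -3, 9, 17/3]
R4 ← R4 − (2)·R1: [0, -3, 9, -10]
R5 ← R5 − R1: [0, -3, 9, 0]
R3 ← R3 − (3/2)·R2: [0, 0, 0, 44/3]
R4 ← R4 − (3/2)·R2: [0, 0, 0, -1]
R5 ← R5 − (3/2)·R2: [0, 0, 0, 9]
R4 ← R4 + (3/44)·R3: [0, 0, 0, 0]
R5 ← R5 − (27/44)·R3: [0, 0, 0, 0]
The echelon form has 3 nonzero rows; the last pivot sits in the augmented column, so rank(P) = 2 but rank([P|b]) = 3.
Since the ranks differ, the system is inconsistent.
It has no solutions.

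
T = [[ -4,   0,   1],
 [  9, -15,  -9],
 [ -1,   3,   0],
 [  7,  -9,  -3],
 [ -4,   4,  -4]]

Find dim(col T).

3

Row reduce to echelon form.
R2 ← R2 + (9/4)·R1: [0, -15, -27/4]
R3 ← R3 − (1/4)·R1: [0, 3, -1/4]
R4 ← R4 + (7/4)·R1: [0, -9, -5/4]
R5 ← R5 − R1: [0, 4, -5]
R3 ← R3 + (1/5)·R2: [0, 0, -8/5]
R4 ← R4 − (3/5)·R2: [0, 0, 14/5]
R5 ← R5 + (4/15)·R2: [0, 0, -34/5]
R4 ← R4 + (7/4)·R3: [0, 0, 0]
R5 ← R5 − (17/4)·R3: [0, 0, 0]
Echelon form has 3 nonzero rows, so rank(T) = 3.
The column space has dimension equal to the rank: 3.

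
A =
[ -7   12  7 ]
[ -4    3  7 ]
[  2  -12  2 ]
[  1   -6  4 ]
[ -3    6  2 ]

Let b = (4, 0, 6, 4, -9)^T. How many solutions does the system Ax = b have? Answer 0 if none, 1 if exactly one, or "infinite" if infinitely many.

Row reduce the augmented matrix [A | b].
R2 ← R2 − (4/7)·R1: [0, -27/7, 3, -16/7]
R3 ← R3 + (2/7)·R1: [0, -60/7, 4, 50/7]
R4 ← R4 + (1/7)·R1: [0, -30/7, 5, 32/7]
R5 ← R5 − (3/7)·R1: [0, 6/7, -1, -75/7]
R3 ← R3 − (20/9)·R2: [0, 0, -8/3, 110/9]
R4 ← R4 − (10/9)·R2: [0, 0, 5/3, 64/9]
R5 ← R5 + (2/9)·R2: [0, 0, -1/3, -101/9]
R4 ← R4 + (5/8)·R3: [0, 0, 0, 59/4]
R5 ← R5 − (1/8)·R3: [0, 0, 0, -51/4]
R5 ← R5 + (51/59)·R4: [0, 0, 0, 0]
The echelon form has 4 nonzero rows; the last pivot sits in the augmented column, so rank(A) = 3 but rank([A|b]) = 4.
Since the ranks differ, the system is inconsistent.
It has no solutions.

0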